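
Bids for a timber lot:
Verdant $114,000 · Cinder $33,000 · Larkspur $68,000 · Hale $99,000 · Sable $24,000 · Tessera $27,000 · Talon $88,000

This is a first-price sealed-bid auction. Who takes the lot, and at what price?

Sorting bids: 114,000 (Verdant) > 99,000 (Hale) > 88,000 (Talon) > 68,000 (Larkspur) > 33,000 (Cinder) > 27,000 (Tessera) > …
Verdant is highest → pays own bid, $114,000.

Verdant pays $114,000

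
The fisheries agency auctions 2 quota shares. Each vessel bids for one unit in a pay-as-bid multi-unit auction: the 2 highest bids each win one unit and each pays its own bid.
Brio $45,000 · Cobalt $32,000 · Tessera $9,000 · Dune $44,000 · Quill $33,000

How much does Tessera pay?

Sorting: 45,000 (Brio), 44,000 (Dune), 33,000 (Quill), 32,000 (Cobalt), …
Winners (2 units): Brio, Dune.
Tessera does not win → $0.

Tessera pays $0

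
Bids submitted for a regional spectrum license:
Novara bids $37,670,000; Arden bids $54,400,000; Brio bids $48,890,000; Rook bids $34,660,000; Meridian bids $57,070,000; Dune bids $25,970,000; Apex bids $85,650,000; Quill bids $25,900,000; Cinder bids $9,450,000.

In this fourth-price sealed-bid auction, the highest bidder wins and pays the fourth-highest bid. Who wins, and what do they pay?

Apex pays $48,890,000

Sorting bids: 85,650,000 (Apex) > 57,070,000 (Meridian) > 54,400,000 (Arden) > 48,890,000 (Brio) > 37,670,000 (Novara) > 34,660,000 (Rook) > …
Apex is highest; pays the fourth-highest bid, $48,890,000.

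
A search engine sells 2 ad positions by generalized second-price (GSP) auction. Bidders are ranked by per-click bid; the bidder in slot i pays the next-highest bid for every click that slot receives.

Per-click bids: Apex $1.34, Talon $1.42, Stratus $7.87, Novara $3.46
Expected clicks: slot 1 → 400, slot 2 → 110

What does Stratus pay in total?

Stratus pays $1384.00

Per-click bids in order: $7.87 (Stratus) > $3.46 (Novara) > $1.42 (Talon) > …
Stratus holds slot 1 → pays next bid $3.46 × 400 clicks = $1384.00.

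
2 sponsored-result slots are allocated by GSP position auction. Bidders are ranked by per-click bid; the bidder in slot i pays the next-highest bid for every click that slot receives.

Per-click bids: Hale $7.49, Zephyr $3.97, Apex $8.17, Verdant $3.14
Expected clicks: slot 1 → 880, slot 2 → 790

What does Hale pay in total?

Hale pays $3136.30

Ranked by bid: $8.17 (Apex) > $7.49 (Hale) > $3.97 (Zephyr) > …
Hale holds slot 2 → pays next bid $3.97 × 790 clicks = $3136.30.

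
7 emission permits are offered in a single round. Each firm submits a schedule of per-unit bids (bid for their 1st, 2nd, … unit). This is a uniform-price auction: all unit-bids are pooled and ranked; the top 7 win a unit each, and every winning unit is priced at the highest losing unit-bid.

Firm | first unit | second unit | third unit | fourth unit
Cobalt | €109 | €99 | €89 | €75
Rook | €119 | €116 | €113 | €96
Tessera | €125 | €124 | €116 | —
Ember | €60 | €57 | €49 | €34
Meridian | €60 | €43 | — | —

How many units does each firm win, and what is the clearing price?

Cobalt 1, Rook 3, Tessera 3; clearing price €99

Pooled unit-bids ranked (top 7): 125 (Tessera-1), 124 (Tessera-2), 119 (Rook-1), 116 (Rook-2), 116 (Tessera-3), 113 (Rook-3), 109 (Cobalt-1)
First bid not allocated: €99.
Allocation: Cobalt 1, Rook 3, Tessera 3.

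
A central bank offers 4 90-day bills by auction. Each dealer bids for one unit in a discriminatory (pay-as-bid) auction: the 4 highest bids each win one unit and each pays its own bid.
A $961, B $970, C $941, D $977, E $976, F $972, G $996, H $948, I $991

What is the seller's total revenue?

Bids ranked high→low: 996 (G), 991 (I), 977 (D), 976 (E), 972 (F), 970 (B), …
Winners (4 units): G, I, D, E.
Total revenue = 996 + 991 + 977 + 976 = $3,940.

Total revenue: $3,940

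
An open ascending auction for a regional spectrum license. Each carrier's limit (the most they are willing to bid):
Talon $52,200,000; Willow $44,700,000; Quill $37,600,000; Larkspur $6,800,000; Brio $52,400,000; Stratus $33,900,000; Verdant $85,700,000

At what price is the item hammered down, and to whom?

Sorting limits: 85,700,000 (Verdant) > 52,400,000 (Brio) > 52,200,000 (Talon) > 44,700,000 (Willow) > 37,600,000 (Quill) > 33,900,000 (Stratus) > …
Brio is the last rival to drop out, at $52,400,000; Verdant remains and wins at that price.

Verdant wins at $52,400,000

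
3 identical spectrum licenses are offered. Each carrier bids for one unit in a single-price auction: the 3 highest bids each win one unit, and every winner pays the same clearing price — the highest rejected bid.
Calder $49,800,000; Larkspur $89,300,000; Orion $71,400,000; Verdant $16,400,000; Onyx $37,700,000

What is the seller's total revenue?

Total revenue: $113,100,000

Ordering the bids: 89,300,000 (Larkspur), 71,400,000 (Orion), 49,800,000 (Calder), 37,700,000 (Onyx), 16,400,000 (Verdant)
The 3 highest are Larkspur, Orion, Calder.
First losing bid is Onyx's $37,700,000, which sets the uniform price.
Total revenue = 3 × $37,700,000 = $113,100,000.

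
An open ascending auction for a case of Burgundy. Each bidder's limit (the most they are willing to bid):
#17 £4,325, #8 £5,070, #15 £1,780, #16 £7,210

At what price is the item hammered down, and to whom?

Limits ranked: 7,210 (#16) > 5,070 (#8) > 4,325 (#17) > 1,780 (#15)
#8 is the last rival to drop out, at £5,070; #16 remains and wins at that price.

#16 wins at £5,070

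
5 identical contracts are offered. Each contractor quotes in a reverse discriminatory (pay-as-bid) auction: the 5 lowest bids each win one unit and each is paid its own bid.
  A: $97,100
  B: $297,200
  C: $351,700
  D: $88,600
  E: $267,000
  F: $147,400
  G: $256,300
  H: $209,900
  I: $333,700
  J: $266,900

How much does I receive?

I is paid $0

Ordering the bids: 88,600 (D), 97,100 (A), 147,400 (F), 209,900 (H), 256,300 (G), 266,900 (J), 267,000 (E), …
The 5 lowest are D, A, F, H, G.
I does not win → $0.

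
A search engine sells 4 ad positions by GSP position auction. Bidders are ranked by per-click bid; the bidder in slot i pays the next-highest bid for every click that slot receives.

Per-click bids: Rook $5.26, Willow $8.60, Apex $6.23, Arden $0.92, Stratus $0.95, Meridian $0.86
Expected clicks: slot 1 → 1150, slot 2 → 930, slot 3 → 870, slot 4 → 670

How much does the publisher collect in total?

Total revenue: $13499.20

Sorting advertisers: $8.60 (Willow) > $6.23 (Apex) > $5.26 (Rook) > $0.95 (Stratus) > $0.92 (Arden) > …
Slot 1: Willow pays $6.23 × 1150 = $7164.50
Slot 2: Apex pays $5.26 × 930 = $4891.80
Slot 3: Rook pays $0.95 × 870 = $826.50
Slot 4: Stratus pays $0.92 × 670 = $616.40
Total = $13499.20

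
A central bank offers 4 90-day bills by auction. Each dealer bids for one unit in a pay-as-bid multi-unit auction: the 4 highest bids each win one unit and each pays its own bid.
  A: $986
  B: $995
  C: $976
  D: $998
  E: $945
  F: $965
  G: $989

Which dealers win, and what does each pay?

D $998, B $995, G $989, A $986

Bids ranked high→low: 998 (D), 995 (B), 989 (G), 986 (A), 976 (C), 965 (F), …
The 4 highest are D, B, G, A.
Each winner pays its own bid: D $998, B $995, G $989, A $986.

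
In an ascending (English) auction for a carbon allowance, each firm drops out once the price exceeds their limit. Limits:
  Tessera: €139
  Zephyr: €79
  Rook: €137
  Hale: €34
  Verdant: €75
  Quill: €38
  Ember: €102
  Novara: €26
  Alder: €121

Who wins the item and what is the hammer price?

Limits in order: 139 (Tessera) > 137 (Rook) > 121 (Alder) > 102 (Ember) > 79 (Zephyr) > 75 (Verdant) > …
Rook is the last rival to drop out, at €137; Tessera remains and wins at that price.

Tessera wins at €137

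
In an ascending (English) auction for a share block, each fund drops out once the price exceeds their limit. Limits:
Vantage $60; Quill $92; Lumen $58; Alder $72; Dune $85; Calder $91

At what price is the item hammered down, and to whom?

Sorting limits: 92 (Quill) > 91 (Calder) > 85 (Dune) > 72 (Alder) > 60 (Vantage) > 58 (Lumen)
Once the price passes $91, only Quill is left; the hammer falls at Calder's limit of $91.

Quill wins at $91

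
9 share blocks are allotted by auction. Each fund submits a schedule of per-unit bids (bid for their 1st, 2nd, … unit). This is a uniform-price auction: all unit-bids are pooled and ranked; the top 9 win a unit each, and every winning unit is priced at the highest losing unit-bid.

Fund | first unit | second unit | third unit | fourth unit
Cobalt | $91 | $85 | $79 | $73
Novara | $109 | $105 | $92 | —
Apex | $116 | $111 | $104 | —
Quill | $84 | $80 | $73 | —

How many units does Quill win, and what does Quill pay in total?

Quill: 1 unit, pays $80

All unit-bids, highest first — top 9: 116 (Apex-1), 111 (Apex-2), 109 (Novara-1), 105 (Novara-2), 104 (Apex-3), 92 (Novara-3), 91 (Cobalt-1), 85 (Cobalt-2), 84 (Quill-1)
Highest rejected unit-bid = $80.
Quill wins 1 unit(s) at $80 each.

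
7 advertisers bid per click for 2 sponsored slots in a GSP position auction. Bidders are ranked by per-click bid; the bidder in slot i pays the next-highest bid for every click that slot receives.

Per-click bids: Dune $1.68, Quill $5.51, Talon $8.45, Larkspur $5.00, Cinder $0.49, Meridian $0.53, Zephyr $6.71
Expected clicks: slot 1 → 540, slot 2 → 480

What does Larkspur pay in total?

Larkspur pays $0.00

Sorting advertisers: $8.45 (Talon) > $6.71 (Zephyr) > $5.51 (Quill) > …
Larkspur ranks below slot 2 → no slot, pays nothing.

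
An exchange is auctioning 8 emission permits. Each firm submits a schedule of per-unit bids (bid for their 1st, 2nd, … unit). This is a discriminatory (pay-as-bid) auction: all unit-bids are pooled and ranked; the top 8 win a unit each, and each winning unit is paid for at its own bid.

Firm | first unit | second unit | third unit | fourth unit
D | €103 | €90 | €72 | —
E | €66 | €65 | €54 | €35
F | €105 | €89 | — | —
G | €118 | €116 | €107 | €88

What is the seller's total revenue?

Total revenue: €816

Merging the schedules and taking the best 8: 118 (G-1), 116 (G-2), 107 (G-3), 105 (F-1), 103 (D-1), 90 (D-2), 89 (F-2), 88 (G-4)
Next rejected bid: €72 (not a price — pay-as-bid).
Each winning unit pays its own bid.
Revenue = 118 + 116 + 107 + 105 + 103 + 90 + 89 + 88 = €816.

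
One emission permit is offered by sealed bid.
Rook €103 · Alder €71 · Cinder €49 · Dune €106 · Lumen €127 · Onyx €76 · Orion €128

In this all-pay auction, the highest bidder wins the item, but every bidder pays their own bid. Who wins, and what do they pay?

Orion pays €128

All-pay auction: the highest bidder wins the item, but every bidder pays their own bid.
Bids in order: 128 (Orion) > 127 (Lumen) > 106 (Dune) > 103 (Rook) > 76 (Onyx) > 71 (Alder) > …
Orion wins with the top bid; all bids are sunk regardless.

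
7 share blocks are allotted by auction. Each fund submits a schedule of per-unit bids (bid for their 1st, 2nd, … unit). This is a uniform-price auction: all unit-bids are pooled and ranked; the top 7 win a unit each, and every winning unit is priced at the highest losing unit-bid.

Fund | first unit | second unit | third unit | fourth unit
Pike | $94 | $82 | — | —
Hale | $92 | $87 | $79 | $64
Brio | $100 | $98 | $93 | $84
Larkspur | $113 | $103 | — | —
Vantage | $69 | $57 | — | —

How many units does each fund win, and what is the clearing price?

Pooled unit-bids ranked (top 7): 113 (Larkspur-1), 103 (Larkspur-2), 100 (Brio-1), 98 (Brio-2), 94 (Pike-1), 93 (Brio-3), 92 (Hale-1)
First bid not allocated: $87.
Allocation: Brio 3, Hale 1, Larkspur 2, Pike 1.

Brio 3, Hale 1, Larkspur 2, Pike 1; clearing price $87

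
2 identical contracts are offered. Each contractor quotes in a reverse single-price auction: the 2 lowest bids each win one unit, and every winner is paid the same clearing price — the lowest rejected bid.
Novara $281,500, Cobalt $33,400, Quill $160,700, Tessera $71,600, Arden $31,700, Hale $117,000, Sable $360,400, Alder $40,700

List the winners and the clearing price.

Bids ranked low→high: 31,700 (Arden), 33,400 (Cobalt), 40,700 (Alder), 71,600 (Tessera), …
The 2 lowest are Arden, Cobalt.
First losing bid is Alder's $40,700, which sets the uniform price.

Arden, Cobalt; each is paid $40,700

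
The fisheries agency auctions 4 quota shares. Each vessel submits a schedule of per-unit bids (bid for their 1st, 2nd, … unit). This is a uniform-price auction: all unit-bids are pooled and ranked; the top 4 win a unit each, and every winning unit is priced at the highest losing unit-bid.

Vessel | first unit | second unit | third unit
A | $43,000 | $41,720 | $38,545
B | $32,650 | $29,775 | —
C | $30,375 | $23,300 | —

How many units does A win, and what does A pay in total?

A: 3 units, pays $91,125

Merging the schedules and taking the best 4: 43,000 (A-1), 41,720 (A-2), 38,545 (A-3), 32,650 (B-1)
The (k+1)-th unit-bid is $30,375.
A wins 3 unit(s) at $30,375 each.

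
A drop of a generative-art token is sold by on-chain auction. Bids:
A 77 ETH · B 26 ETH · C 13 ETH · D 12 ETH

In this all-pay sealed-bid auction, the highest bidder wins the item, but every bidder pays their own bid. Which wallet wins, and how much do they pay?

A pays 77 ETH

Bids in order: 77 (A) > 26 (B) > 13 (C) > 12 (D)
A is highest and takes the item; every bidder forfeits their bid.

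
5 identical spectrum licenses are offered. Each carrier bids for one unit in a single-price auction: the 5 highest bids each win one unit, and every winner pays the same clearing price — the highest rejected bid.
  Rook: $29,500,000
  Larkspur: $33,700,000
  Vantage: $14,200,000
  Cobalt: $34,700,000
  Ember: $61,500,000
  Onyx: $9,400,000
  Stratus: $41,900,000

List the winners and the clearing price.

Ember, Stratus, Cobalt, Larkspur, Rook; each pays $14,200,000

Ordering the bids: 61,500,000 (Ember), 41,900,000 (Stratus), 34,700,000 (Cobalt), 33,700,000 (Larkspur), 29,500,000 (Rook), 14,200,000 (Vantage), 9,400,000 (Onyx)
The 5 highest are Ember, Stratus, Cobalt, Larkspur, Rook.
Highest unsuccessful bid: $14,200,000 → clearing price.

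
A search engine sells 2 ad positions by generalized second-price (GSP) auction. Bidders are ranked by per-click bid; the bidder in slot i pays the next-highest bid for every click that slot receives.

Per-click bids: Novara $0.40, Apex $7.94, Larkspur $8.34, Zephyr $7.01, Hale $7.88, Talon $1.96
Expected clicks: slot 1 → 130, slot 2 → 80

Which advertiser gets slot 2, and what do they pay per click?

Apex; $7.88 per click

Per-click bids in order: $8.34 (Larkspur) > $7.94 (Apex) > $7.88 (Hale) > …
Slot 2 goes to the second-ranked bidder, Apex, who pays the next bid down: $7.88/click.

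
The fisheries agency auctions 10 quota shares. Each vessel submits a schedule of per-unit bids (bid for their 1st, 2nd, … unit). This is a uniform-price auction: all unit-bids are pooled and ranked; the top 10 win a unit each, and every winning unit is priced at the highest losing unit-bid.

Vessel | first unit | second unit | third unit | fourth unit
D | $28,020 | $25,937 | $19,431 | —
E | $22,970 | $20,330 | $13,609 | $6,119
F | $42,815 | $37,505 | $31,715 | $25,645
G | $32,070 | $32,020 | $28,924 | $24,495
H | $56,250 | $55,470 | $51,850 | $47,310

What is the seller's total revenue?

Total revenue: $280,200

All unit-bids, highest first — top 10: 56,250 (H-1), 55,470 (H-2), 51,850 (H-3), 47,310 (H-4), 42,815 (F-1), 37,505 (F-2), 32,070 (G-1), 32,020 (G-2), 31,715 (F-3), 28,924 (G-3)
The (k+1)-th unit-bid is $28,020.
Allocation: F 3, G 3, H 4. Every unit priced at $28,020.
Revenue = 10 × 28,020 = $280,200.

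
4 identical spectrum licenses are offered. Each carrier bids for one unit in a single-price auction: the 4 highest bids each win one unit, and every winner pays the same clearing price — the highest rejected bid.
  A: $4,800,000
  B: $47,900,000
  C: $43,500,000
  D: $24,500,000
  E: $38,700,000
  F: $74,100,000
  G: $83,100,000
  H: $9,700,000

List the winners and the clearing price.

Sorting: 83,100,000 (G), 74,100,000 (F), 47,900,000 (B), 43,500,000 (C), 38,700,000 (E), 24,500,000 (D), …
The 4 highest are G, F, B, C.
Clearing price = highest rejected bid = $38,700,000.

G, F, B, C; each pays $38,700,000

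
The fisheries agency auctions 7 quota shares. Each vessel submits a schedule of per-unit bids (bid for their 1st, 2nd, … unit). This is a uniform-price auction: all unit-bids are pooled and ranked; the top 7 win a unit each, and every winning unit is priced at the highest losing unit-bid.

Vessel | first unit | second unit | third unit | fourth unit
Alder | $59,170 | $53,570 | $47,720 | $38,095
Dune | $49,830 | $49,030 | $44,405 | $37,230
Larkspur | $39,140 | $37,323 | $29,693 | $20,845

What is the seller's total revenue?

Total revenue: $266,665

Merging the schedules and taking the best 7: 59,170 (Alder-1), 53,570 (Alder-2), 49,830 (Dune-1), 49,030 (Dune-2), 47,720 (Alder-3), 44,405 (Dune-3), 39,140 (Larkspur-1)
First bid not allocated: $38,095.
Allocation: Alder 3, Dune 3, Larkspur 1. Every unit priced at $38,095.
Revenue = 7 × 38,095 = $266,665.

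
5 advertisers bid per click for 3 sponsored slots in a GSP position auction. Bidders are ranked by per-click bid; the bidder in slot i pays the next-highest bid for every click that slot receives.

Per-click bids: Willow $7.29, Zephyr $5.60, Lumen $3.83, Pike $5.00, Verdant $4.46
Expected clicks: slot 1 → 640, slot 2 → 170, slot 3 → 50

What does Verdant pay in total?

Verdant pays $0.00

Ranked by bid: $7.29 (Willow) > $5.60 (Zephyr) > $5.00 (Pike) > $4.46 (Verdant) > …
Verdant ranks below slot 3 → no slot, pays nothing.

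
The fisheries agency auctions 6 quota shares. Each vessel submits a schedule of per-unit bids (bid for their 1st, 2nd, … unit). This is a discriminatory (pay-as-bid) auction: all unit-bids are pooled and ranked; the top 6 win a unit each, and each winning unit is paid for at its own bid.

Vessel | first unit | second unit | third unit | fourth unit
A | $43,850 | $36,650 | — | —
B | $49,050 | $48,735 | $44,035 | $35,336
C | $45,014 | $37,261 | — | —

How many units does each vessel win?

A 1, B 3, C 2

Pooled unit-bids ranked (top 6): 49,050 (B-1), 48,735 (B-2), 45,014 (C-1), 44,035 (B-3), 43,850 (A-1), 37,261 (C-2)
Next rejected bid: $36,650 (not a price — pay-as-bid).
Allocation: A 1, B 3, C 2.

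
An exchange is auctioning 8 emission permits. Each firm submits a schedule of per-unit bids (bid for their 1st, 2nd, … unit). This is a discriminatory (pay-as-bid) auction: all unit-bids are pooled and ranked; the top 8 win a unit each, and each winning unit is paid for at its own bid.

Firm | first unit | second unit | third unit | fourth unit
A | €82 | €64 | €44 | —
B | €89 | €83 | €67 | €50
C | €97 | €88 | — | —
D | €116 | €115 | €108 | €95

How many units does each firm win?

B 2, C 2, D 4

All unit-bids, highest first — top 8: 116 (D-1), 115 (D-2), 108 (D-3), 97 (C-1), 95 (D-4), 89 (B-1), 88 (C-2), 83 (B-2)
Next rejected bid: €82 (not a price — pay-as-bid).
Allocation: B 2, C 2, D 4.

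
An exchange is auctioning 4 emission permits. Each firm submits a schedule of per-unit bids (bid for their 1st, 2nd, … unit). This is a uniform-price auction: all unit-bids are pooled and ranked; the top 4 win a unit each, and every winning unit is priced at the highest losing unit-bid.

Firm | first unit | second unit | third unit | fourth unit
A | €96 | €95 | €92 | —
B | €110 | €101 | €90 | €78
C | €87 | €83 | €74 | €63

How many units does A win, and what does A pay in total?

A: 2 units, pays €184

Pooled unit-bids ranked (top 4): 110 (B-1), 101 (B-2), 96 (A-1), 95 (A-2)
The (k+1)-th unit-bid is €92.
A wins 2 unit(s) at €92 each.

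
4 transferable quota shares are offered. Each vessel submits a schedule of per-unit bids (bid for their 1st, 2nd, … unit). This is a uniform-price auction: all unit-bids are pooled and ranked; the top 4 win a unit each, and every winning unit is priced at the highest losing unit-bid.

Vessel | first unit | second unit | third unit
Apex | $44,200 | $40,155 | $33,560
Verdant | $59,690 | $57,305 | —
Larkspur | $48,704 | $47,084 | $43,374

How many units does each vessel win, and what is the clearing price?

All unit-bids, highest first — top 4: 59,690 (Verdant-1), 57,305 (Verdant-2), 48,704 (Larkspur-1), 47,084 (Larkspur-2)
First bid not allocated: $44,200.
Allocation: Larkspur 2, Verdant 2.

Larkspur 2, Verdant 2; clearing price $44,200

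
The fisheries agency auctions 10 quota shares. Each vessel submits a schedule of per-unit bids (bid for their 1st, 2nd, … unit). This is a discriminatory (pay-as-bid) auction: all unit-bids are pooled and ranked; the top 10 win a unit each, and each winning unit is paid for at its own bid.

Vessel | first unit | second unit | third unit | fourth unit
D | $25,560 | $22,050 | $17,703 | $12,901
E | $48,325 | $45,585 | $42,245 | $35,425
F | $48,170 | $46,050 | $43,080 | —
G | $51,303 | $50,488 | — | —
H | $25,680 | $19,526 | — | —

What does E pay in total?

E pays $171,580

Pooled unit-bids ranked (top 10): 51,303 (G-1), 50,488 (G-2), 48,325 (E-1), 48,170 (F-1), 46,050 (F-2), 45,585 (E-2), 43,080 (F-3), 42,245 (E-3), 35,425 (E-4), 25,680 (H-1)
Next rejected bid: $25,560 (not a price — pay-as-bid).
E's winning unit-bids: 48,325 + 45,585 + 42,245 + 35,425 = $171,580.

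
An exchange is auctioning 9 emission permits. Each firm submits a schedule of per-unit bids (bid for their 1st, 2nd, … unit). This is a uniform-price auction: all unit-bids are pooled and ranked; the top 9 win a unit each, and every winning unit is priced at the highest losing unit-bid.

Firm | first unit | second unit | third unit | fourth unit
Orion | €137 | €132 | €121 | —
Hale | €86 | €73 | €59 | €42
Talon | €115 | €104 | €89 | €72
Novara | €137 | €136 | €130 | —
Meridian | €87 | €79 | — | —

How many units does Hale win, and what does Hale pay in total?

Hale: 0 units, pays €0

Merging the schedules and taking the best 9: 137 (Orion-1), 137 (Novara-1), 136 (Novara-2), 132 (Orion-2), 130 (Novara-3), 121 (Orion-3), 115 (Talon-1), 104 (Talon-2), 89 (Talon-3)
The (k+1)-th unit-bid is €87.
Hale wins 0 unit(s) at €87 each.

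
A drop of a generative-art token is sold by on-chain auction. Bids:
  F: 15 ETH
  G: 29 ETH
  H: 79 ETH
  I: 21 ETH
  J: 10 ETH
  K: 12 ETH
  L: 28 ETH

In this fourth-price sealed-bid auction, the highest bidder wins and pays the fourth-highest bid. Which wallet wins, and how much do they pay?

Bids ranked: 79 (H) > 29 (G) > 28 (L) > 21 (I) > 15 (F) > 12 (K) > …
H is highest; pays the fourth-highest bid, 21 ETH.

H pays 21 ETH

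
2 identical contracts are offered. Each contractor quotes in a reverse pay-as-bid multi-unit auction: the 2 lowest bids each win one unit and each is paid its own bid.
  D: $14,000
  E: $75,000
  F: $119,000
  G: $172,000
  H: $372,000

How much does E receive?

E is paid $75,000

Bids ranked low→high: 14,000 (D), 75,000 (E), 119,000 (F), 172,000 (G), …
The 2 lowest are D, E.
E wins → own bid $75,000.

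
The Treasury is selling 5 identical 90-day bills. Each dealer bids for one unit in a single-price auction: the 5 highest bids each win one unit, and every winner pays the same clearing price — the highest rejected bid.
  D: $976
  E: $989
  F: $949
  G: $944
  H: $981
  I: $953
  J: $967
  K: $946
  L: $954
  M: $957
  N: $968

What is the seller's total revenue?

Bids ranked high→low: 989 (E), 981 (H), 976 (D), 968 (N), 967 (J), 957 (M), 954 (L), …
The 5 highest are E, H, D, N, J.
Highest unsuccessful bid: $957 → clearing price.
Total revenue = 5 × $957 = $4,785.

Total revenue: $4,785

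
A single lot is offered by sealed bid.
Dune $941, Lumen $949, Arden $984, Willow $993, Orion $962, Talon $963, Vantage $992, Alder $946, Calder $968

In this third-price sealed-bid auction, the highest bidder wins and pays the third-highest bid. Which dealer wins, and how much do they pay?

Willow pays $984

Bids in order: 993 (Willow) > 992 (Vantage) > 984 (Arden) > 968 (Calder) > 963 (Talon) > 962 (Orion) > …
Willow is highest; pays the third-highest bid, $984.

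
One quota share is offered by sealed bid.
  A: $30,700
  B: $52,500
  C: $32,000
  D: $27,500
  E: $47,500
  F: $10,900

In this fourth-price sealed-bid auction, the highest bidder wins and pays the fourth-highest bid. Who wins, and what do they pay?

B pays $30,700

Fourth-price sealed-bid auction: the highest bidder wins and pays the fourth-highest bid.
Bids in order: 52,500 (B) > 47,500 (E) > 32,000 (C) > 30,700 (A) > 27,500 (D) > 10,900 (F)
B is highest; pays the fourth-highest bid, $30,700.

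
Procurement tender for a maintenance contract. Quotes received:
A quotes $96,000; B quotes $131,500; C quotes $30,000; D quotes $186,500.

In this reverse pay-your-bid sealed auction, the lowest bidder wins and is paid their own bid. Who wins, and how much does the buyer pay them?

C is paid $30,000

Bids in order: 30,000 (C) < 96,000 (A) < 131,500 (B) < 186,500 (D)
C is lowest → is paid own bid, $30,000.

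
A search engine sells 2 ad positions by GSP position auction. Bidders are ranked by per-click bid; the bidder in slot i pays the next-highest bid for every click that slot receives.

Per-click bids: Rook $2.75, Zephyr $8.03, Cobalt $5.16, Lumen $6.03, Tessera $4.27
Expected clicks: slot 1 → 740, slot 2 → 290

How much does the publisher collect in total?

Total revenue: $5958.60

Per-click bids in order: $8.03 (Zephyr) > $6.03 (Lumen) > $5.16 (Cobalt) > …
Slot 1: Zephyr pays $6.03 × 740 = $4462.20
Slot 2: Lumen pays $5.16 × 290 = $1496.40
Total = $5958.60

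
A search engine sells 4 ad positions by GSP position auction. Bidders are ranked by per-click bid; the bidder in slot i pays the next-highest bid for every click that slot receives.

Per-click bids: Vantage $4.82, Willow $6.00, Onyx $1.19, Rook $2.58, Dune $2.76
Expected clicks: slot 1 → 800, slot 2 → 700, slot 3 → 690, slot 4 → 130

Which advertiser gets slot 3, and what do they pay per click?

Sorting advertisers: $6.00 (Willow) > $4.82 (Vantage) > $2.76 (Dune) > $2.58 (Rook) > $1.19 (Onyx)
Slot 3 goes to the third-ranked bidder, Dune, who pays the next bid down: $2.58/click.

Dune; $2.58 per click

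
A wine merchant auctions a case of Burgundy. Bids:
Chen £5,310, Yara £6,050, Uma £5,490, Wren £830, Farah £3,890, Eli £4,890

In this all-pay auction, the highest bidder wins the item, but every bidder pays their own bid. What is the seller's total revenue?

Total revenue: £26,460

All-pay auction: the highest bidder wins the item, but every bidder pays their own bid.
Bids in order: 6,050 (Yara) > 5,490 (Uma) > 5,310 (Chen) > 4,890 (Eli) > 3,890 (Farah) > 830 (Wren)
Every bidder forfeits their bid regardless of winning.
Revenue = 5,310 + 6,050 + 5,490 + 830 + 3,890 + 4,890 = £26,460.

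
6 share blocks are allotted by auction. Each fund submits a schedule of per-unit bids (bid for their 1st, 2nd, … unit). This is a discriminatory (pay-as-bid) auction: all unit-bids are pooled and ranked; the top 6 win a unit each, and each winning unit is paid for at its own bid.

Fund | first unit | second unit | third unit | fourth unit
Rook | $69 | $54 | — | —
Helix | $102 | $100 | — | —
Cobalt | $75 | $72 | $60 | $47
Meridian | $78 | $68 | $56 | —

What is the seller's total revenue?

Total revenue: $496

Pooled unit-bids ranked (top 6): 102 (Helix-1), 100 (Helix-2), 78 (Meridian-1), 75 (Cobalt-1), 72 (Cobalt-2), 69 (Rook-1)
Next rejected bid: $68 (not a price — pay-as-bid).
Each winning unit pays its own bid.
Revenue = 102 + 100 + 78 + 75 + 72 + 69 = $496.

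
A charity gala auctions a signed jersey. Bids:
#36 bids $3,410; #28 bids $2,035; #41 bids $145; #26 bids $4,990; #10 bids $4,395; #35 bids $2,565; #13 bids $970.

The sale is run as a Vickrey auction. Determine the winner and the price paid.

#26 pays $4,395

Vickrey auction: the highest bidder wins and pays the second-highest bid.
Bids in order: 4,990 (#26) > 4,395 (#10) > 3,410 (#36) > 2,565 (#35) > 2,035 (#28) > 970 (#13) > …
#26 wins with the highest bid; price is set by the runner-up at $4,395.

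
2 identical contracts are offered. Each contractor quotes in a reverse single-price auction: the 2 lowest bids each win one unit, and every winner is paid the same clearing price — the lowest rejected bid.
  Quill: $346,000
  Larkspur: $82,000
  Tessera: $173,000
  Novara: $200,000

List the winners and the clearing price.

Ordering the bids: 82,000 (Larkspur), 173,000 (Tessera), 200,000 (Novara), 346,000 (Quill)
Winners (2 units): Larkspur, Tessera.
Clearing price = lowest rejected bid = $200,000.

Larkspur, Tessera; each is paid $200,000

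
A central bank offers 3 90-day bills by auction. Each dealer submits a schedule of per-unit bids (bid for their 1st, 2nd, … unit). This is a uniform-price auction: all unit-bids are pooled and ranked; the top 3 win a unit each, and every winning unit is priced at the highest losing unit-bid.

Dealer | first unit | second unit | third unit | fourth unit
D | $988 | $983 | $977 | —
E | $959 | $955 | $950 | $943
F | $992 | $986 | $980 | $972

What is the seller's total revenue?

Total revenue: $2,949

Merging the schedules and taking the best 3: 992 (F-1), 988 (D-1), 986 (F-2)
First bid not allocated: $983.
Allocation: D 1, F 2. Every unit priced at $983.
Revenue = 3 × 983 = $2,949.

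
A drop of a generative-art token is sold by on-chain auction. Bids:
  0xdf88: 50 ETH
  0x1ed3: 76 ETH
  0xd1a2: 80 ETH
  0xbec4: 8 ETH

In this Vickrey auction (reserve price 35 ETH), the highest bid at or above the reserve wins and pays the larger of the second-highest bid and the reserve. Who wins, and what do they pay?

Rule: the highest bid at or above the reserve wins and pays the larger of the second-highest bid and the reserve.
Sorting bids: 80 (0xd1a2) > 76 (0x1ed3) > 50 (0xdf88) > 8 (0xbec4)
Highest eligible bid: 0xd1a2 at 80 ETH.
Second-highest bid 76 ETH exceeds the reserve 35 ETH → payment 76 ETH.

0xd1a2 pays 76 ETH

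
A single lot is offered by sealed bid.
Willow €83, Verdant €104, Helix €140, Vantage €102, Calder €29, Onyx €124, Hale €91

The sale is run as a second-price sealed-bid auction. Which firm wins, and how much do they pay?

Bids ranked: 140 (Helix) > 124 (Onyx) > 104 (Verdant) > 102 (Vantage) > 91 (Hale) > 83 (Willow) > …
Helix is highest; pays the second-highest bid, €124.

Helix pays €124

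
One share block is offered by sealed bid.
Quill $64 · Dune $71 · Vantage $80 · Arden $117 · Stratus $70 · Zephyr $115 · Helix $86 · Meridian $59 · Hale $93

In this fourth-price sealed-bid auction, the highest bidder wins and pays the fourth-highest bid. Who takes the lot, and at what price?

Rule: the highest bidder wins and pays the fourth-highest bid.
Sorting bids: 117 (Arden) > 115 (Zephyr) > 93 (Hale) > 86 (Helix) > 80 (Vantage) > 71 (Dune) > …
Arden is highest; pays the fourth-highest bid, $86.

Arden pays $86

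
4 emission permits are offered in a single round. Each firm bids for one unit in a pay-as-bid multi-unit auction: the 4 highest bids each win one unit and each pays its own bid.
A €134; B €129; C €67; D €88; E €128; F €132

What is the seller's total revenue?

Total revenue: €523

Ordering the bids: 134 (A), 132 (F), 129 (B), 128 (E), 88 (D), 67 (C)
Winners (4 units): A, F, B, E.
Total revenue = 134 + 132 + 129 + 128 = €523.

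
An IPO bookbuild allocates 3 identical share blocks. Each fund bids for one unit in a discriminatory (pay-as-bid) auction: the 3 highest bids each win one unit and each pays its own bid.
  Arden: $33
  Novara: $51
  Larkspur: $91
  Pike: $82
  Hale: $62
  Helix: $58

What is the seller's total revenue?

Ordering the bids: 91 (Larkspur), 82 (Pike), 62 (Hale), 58 (Helix), 51 (Novara), …
The 3 highest are Larkspur, Pike, Hale.
Total revenue = 91 + 82 + 62 = $235.

Total revenue: $235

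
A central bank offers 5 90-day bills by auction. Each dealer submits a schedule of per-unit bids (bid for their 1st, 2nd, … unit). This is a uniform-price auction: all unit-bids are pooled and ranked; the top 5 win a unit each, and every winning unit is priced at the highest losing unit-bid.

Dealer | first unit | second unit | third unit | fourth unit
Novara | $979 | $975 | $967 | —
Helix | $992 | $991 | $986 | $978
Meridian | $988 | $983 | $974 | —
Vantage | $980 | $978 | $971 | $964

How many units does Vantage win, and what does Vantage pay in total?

Vantage: 0 units, pays $0

Pooled unit-bids ranked (top 5): 992 (Helix-1), 991 (Helix-2), 988 (Meridian-1), 986 (Helix-3), 983 (Meridian-2)
The (k+1)-th unit-bid is $980.
Vantage wins 0 unit(s) at $980 each.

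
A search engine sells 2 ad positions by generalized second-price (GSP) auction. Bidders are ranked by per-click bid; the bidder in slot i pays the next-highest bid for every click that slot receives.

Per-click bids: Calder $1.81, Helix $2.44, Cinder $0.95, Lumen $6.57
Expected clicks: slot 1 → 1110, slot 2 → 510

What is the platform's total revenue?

Sorting advertisers: $6.57 (Lumen) > $2.44 (Helix) > $1.81 (Calder) > …
Slot 1: Lumen pays $2.44 × 1110 = $2708.40
Slot 2: Helix pays $1.81 × 510 = $923.10
Total = $3631.50

Total revenue: $3631.50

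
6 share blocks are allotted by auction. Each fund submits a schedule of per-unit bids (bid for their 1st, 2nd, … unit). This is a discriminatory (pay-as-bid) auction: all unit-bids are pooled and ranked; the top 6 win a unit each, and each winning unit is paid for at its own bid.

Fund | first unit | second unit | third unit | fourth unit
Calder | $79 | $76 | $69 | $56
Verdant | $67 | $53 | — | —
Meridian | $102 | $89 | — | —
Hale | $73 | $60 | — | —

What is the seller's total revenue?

Total revenue: $488

Merging the schedules and taking the best 6: 102 (Meridian-1), 89 (Meridian-2), 79 (Calder-1), 76 (Calder-2), 73 (Hale-1), 69 (Calder-3)
Next rejected bid: $67 (not a price — pay-as-bid).
Each winning unit pays its own bid.
Revenue = 102 + 89 + 79 + 76 + 73 + 69 = $488.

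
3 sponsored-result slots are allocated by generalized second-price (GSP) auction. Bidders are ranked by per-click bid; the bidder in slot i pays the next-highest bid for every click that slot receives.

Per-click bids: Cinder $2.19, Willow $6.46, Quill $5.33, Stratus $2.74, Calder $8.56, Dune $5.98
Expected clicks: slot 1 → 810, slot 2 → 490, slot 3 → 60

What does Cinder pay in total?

Sorting advertisers: $8.56 (Calder) > $6.46 (Willow) > $5.98 (Dune) > $5.33 (Quill) > …
Cinder ranks below slot 3 → no slot, pays nothing.

Cinder pays $0.00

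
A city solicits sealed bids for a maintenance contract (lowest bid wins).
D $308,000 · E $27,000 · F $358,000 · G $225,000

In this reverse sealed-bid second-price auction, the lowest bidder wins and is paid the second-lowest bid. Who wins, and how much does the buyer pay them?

E is paid $225,000

Sorting bids: 27,000 (E) < 225,000 (G) < 308,000 (D) < 358,000 (F)
E is lowest; is paid the second-lowest bid, $225,000.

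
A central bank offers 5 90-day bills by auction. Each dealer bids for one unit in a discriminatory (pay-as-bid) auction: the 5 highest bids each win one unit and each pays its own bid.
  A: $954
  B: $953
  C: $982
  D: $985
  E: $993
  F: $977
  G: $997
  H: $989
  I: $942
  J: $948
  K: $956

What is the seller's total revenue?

Ordering the bids: 997 (G), 993 (E), 989 (H), 985 (D), 982 (C), 977 (F), 956 (K), …
The 5 highest are G, E, H, D, C.
Total revenue = 997 + 993 + 989 + 985 + 982 = $4,946.

Total revenue: $4,946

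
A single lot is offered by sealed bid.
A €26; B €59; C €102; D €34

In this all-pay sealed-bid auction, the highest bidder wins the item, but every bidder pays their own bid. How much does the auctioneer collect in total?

Total revenue: €221

Rule: the highest bidder wins the item, but every bidder pays their own bid.
Bids in order: 102 (C) > 59 (B) > 34 (D) > 26 (A)
C wins with the top bid; all bids are sunk regardless.
Every bidder forfeits their bid regardless of winning.
Revenue = 26 + 59 + 102 + 34 = €221.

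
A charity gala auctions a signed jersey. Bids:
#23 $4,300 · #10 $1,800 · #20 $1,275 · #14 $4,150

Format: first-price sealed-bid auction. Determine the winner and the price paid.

#23 pays $4,300

Bids in order: 4,300 (#23) > 4,150 (#14) > 1,800 (#10) > 1,275 (#20)
#23 is highest → pays own bid, $4,300.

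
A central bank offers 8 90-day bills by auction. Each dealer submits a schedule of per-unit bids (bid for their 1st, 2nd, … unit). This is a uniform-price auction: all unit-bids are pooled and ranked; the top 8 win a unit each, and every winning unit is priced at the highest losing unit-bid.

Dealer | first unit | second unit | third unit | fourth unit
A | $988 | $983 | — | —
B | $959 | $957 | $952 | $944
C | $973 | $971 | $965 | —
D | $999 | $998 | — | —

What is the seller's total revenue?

Total revenue: $7,656

All unit-bids, highest first — top 8: 999 (D-1), 998 (D-2), 988 (A-1), 983 (A-2), 973 (C-1), 971 (C-2), 965 (C-3), 959 (B-1)
First bid not allocated: $957.
Allocation: A 2, B 1, C 3, D 2. Every unit priced at $957.
Revenue = 8 × 957 = $7,656.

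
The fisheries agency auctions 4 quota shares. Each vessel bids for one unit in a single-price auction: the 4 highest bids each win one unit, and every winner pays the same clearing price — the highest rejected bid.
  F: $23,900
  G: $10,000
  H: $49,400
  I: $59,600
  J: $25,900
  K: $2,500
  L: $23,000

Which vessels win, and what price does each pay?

I, H, J, F; each pays $23,000

Sorting: 59,600 (I), 49,400 (H), 25,900 (J), 23,900 (F), 23,000 (L), 10,000 (G), …
The 4 highest are I, H, J, F.
First losing bid is L's $23,000, which sets the uniform price.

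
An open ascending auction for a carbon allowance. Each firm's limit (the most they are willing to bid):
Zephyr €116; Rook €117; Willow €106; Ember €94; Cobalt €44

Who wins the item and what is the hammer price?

Limits ranked: 117 (Rook) > 116 (Zephyr) > 106 (Willow) > 94 (Ember) > 44 (Cobalt)
Bidding ends when Zephyr exits at €116; Rook takes it.

Rook wins at €116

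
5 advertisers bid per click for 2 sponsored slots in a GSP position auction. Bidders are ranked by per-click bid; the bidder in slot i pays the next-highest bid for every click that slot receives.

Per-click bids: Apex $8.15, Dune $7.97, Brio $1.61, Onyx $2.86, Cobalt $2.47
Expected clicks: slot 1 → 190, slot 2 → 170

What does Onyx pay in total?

Onyx pays $0.00

Ranked by bid: $8.15 (Apex) > $7.97 (Dune) > $2.86 (Onyx) > …
Onyx ranks below slot 2 → no slot, pays nothing.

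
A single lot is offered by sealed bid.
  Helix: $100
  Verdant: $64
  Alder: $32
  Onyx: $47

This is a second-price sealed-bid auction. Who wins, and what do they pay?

Bids ranked: 100 (Helix) > 64 (Verdant) > 47 (Onyx) > 32 (Alder)
Helix is highest; pays the second-highest bid, $64.

Helix pays $64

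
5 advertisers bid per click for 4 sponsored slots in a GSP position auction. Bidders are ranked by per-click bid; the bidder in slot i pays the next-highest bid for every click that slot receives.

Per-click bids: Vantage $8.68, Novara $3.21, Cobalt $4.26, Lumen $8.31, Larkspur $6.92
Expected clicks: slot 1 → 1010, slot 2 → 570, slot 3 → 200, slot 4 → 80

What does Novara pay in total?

Ranked by bid: $8.68 (Vantage) > $8.31 (Lumen) > $6.92 (Larkspur) > $4.26 (Cobalt) > $3.21 (Novara)
Novara ranks below slot 4 → no slot, pays nothing.

Novara pays $0.00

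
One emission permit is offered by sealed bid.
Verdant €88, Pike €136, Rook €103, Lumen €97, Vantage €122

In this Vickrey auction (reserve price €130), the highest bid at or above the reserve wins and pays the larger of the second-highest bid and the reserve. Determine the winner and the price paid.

Vickrey auction (reserve price €130): the highest bid at or above the reserve wins and pays the larger of the second-highest bid and the reserve.
Bids in order: 136 (Pike) > 122 (Vantage) > 103 (Rook) > 97 (Lumen) > 88 (Verdant)
Pike has the top bid at or above the reserve (€136).
max(second-highest €122, reserve €130) = €130.

Pike pays €130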